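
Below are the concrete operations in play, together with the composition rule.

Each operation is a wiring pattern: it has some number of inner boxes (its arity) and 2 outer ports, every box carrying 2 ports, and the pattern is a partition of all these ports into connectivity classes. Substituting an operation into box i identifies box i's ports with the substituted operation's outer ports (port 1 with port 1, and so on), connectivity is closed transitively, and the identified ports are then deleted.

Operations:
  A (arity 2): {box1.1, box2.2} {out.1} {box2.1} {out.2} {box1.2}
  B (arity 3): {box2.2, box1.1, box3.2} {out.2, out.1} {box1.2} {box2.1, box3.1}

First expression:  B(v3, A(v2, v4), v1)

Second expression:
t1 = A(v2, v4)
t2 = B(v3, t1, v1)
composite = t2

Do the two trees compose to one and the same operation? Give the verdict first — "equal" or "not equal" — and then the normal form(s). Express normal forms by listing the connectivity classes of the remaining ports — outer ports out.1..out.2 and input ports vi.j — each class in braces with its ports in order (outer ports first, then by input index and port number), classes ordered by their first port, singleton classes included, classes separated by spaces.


equal; both compose to {out.1, out.2} {v1.1} {v1.2, v3.1} {v2.1, v4.2} {v2.2} {v3.2} {v4.1}

Normal form of the first expression: {out.1, out.2} {v1.1} {v1.2, v3.1} {v2.1, v4.2} {v2.2} {v3.2} {v4.1}
Normal form of the second expression: {out.1, out.2} {v1.1} {v1.2, v3.1} {v2.1, v4.2} {v2.2} {v3.2} {v4.1}
Same normal form: equal.


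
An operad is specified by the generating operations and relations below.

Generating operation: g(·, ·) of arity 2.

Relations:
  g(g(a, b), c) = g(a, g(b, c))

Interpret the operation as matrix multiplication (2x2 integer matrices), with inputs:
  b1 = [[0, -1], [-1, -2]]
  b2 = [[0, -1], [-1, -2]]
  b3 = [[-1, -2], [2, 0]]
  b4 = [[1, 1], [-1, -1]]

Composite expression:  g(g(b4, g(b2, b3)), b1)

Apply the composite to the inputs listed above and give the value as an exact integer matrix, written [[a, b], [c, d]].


[[-2, 1], [2, -1]]

g(b2, b3) = [[-2, 0], [-3, 2]]
g(b4, g(b2, b3)) = [[-5, 2], [5, -2]]
g(g(b4, g(b2, b3)), b1) = [[-2, 1], [2, -1]]


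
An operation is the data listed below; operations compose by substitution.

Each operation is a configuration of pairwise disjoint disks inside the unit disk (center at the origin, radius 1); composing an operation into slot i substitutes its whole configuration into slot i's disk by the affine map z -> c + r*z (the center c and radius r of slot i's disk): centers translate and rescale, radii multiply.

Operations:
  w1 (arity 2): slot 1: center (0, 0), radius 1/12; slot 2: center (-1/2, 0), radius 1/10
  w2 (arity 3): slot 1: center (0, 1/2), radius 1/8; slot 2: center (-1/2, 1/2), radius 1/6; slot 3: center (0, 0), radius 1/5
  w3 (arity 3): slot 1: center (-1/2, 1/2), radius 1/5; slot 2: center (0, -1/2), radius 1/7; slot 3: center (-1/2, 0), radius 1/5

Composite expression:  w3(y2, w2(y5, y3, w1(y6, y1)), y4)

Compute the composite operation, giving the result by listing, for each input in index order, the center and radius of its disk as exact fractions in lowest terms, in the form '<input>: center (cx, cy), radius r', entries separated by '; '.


Below w3, radii multiply path by path; the y-disk centers shift.
for y2, the 1-step affine chain lands on center (-1/2, 1/2), radius 1/5
for y5, the 2-step affine chain lands on center (0, -3/7), radius 1/56
for y3, the 2-step affine chain lands on center (-1/14, -3/7), radius 1/42
for y6, the 3-step affine chain lands on center (0, -1/2), radius 1/420
for y1, the 3-step affine chain lands on center (-1/70, -1/2), radius 1/350
for y4, the 1-step affine chain lands on center (-1/2, 0), radius 1/5

y1: center (-1/70, -1/2), radius 1/350; y2: center (-1/2, 1/2), radius 1/5; y3: center (-1/14, -3/7), radius 1/42; y4: center (-1/2, 0), radius 1/5; y5: center (0, -3/7), radius 1/56; y6: center (0, -1/2), radius 1/420


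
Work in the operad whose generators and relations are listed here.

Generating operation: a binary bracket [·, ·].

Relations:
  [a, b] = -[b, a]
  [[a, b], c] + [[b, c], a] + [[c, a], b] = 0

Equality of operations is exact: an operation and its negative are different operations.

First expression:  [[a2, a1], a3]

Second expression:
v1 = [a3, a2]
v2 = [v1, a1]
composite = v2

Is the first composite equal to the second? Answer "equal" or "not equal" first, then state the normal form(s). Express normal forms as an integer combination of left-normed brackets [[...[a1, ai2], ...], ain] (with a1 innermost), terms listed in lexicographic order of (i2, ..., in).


not equal; the first gives -[[a1, a2], a3] and the second [[a1, a2], a3] - [[a1, a3], a2]

In normal form, the first expression is -[[a1, a2], a3]
In normal form, the second expression is [[a1, a2], a3] - [[a1, a3], a2]
The normal forms differ: not equal.


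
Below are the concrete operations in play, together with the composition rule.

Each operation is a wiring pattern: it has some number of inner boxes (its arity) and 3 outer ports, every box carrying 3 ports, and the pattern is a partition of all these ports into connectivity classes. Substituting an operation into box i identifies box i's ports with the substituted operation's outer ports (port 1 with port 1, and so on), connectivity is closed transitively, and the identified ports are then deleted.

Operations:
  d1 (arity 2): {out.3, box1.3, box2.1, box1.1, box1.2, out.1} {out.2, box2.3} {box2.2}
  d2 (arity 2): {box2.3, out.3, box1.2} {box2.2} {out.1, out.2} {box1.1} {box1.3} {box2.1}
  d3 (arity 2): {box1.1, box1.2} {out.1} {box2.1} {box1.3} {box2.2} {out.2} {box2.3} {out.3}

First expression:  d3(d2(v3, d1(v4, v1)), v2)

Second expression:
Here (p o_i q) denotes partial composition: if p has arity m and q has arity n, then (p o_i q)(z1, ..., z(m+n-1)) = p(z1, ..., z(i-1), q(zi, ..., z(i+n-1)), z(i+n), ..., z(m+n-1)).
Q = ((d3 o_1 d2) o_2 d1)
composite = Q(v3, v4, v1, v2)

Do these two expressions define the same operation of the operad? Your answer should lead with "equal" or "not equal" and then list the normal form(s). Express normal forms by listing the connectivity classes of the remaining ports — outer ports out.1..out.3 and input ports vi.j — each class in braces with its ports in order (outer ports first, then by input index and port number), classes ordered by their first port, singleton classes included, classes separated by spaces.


equal; both compose to {out.1} {out.2} {out.3} {v1.1, v3.2, v4.1, v4.2, v4.3} {v1.2} {v1.3} {v2.1} {v2.2} {v2.3} {v3.1} {v3.3}


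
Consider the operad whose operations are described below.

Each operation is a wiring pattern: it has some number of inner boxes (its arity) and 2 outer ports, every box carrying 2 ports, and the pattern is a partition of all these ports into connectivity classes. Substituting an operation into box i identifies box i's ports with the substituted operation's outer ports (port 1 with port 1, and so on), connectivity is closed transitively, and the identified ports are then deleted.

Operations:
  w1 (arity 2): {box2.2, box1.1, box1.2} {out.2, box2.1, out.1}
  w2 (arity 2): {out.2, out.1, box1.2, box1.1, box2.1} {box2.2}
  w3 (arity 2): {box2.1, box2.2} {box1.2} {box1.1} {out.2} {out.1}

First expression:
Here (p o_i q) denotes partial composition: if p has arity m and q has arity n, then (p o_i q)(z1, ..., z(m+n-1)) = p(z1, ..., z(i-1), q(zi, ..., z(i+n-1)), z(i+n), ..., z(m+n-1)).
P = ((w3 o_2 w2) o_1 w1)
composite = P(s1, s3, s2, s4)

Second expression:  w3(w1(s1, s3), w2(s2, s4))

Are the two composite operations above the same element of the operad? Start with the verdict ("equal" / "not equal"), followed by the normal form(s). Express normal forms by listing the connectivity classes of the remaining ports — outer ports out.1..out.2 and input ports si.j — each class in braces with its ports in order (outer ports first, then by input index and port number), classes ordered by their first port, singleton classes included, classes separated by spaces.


equal — both sides give {out.1} {out.2} {s1.1, s1.2, s3.2} {s2.1, s2.2, s4.1} {s3.1} {s4.2}

The first expression reduces to {out.1} {out.2} {s1.1, s1.2, s3.2} {s2.1, s2.2, s4.1} {s3.1} {s4.2}
The second expression reduces to {out.1} {out.2} {s1.1, s1.2, s3.2} {s2.1, s2.2, s4.1} {s3.1} {s4.2}
Same normal form: equal.


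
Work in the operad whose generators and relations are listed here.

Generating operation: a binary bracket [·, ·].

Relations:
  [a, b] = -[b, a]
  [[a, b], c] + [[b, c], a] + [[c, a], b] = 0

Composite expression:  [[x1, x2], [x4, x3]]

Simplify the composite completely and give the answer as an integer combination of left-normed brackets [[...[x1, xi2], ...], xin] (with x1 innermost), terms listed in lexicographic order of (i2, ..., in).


-[[[x1, x2], x3], x4] + [[[x1, x2], x4], x3]


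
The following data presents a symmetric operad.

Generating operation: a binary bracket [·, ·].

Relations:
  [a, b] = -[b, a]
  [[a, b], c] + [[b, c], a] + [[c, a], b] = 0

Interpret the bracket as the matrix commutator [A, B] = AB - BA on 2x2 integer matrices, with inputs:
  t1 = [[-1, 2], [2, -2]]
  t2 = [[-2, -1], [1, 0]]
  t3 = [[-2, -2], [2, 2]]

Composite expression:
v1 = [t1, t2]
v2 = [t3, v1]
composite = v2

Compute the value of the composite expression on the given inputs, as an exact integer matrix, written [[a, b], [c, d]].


[[4, 4], [-4, -4]]

[t1, t2] = [[4, 3], [-5, -4]]
[t3, [t1, t2]] = [[4, 4], [-4, -4]]


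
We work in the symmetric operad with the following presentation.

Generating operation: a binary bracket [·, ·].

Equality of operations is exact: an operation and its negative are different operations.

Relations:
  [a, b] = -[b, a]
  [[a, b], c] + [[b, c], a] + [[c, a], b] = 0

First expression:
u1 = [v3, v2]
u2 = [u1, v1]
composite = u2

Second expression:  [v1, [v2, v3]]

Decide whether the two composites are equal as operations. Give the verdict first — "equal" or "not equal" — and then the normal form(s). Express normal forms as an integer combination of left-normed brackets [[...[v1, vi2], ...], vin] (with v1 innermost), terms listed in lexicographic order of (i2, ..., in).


equal — both sides give [[v1, v2], v3] - [[v1, v3], v2]

Reducing the first expression gives [[v1, v2], v3] - [[v1, v3], v2]
Reducing the second expression gives [[v1, v2], v3] - [[v1, v3], v2]
Same normal form: equal.


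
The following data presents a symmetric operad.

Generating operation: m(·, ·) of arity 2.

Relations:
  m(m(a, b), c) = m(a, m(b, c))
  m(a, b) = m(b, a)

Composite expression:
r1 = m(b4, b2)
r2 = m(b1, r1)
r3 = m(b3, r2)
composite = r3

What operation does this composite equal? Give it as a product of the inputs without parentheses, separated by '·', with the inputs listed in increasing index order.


b1 · b2 · b3 · b4

Shape and order are irrelevant to m; the b-input set decides.
m(b4, b2) unparenthesizes to b4 · b2
m(b1, m(b4, b2)) unparenthesizes to b1 · b4 · b2
m(b3, m(b1, m(b4, b2))) unparenthesizes to b3 · b1 · b4 · b2
reordering the factors by index: b1 · b2 · b3 · b4


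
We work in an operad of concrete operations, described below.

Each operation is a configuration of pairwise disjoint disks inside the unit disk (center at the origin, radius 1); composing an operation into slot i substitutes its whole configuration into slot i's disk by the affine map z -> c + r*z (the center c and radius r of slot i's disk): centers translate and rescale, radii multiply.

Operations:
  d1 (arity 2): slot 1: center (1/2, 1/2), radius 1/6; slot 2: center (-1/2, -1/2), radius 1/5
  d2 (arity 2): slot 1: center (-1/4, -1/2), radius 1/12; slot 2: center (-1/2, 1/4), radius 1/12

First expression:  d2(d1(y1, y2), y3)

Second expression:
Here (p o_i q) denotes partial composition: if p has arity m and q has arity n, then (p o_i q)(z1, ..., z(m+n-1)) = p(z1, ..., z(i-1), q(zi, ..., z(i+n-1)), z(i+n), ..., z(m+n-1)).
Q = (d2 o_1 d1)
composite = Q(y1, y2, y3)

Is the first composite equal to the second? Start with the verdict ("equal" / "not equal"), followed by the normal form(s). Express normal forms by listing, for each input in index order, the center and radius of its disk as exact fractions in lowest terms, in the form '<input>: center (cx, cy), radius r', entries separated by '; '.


In normal form, the first expression is y1: center (-5/24, -11/24), radius 1/72; y2: center (-7/24, -13/24), radius 1/60; y3: center (-1/2, 1/4), radius 1/12
In normal form, the second expression is y1: center (-5/24, -11/24), radius 1/72; y2: center (-7/24, -13/24), radius 1/60; y3: center (-1/2, 1/4), radius 1/12
The forms coincide; equal.

equal: each reduces to y1: center (-5/24, -11/24), radius 1/72; y2: center (-7/24, -13/24), radius 1/60; y3: center (-1/2, 1/4), radius 1/12


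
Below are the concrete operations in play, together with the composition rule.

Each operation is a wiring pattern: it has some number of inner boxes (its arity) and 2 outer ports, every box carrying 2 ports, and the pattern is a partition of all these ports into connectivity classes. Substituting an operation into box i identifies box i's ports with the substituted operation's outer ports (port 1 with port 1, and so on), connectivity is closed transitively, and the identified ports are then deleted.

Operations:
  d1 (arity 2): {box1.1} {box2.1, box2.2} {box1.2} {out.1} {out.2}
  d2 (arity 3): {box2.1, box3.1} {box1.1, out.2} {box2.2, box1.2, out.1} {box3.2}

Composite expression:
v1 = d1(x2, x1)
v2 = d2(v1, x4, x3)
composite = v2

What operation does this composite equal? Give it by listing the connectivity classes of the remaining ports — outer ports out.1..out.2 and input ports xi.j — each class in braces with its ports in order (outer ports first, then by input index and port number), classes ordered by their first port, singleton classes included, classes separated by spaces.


{out.1, x4.2} {out.2} {x1.1, x1.2} {x2.1} {x2.2} {x3.1, x4.1} {x3.2}

Reachability decides: close wires over d2-identified ports.
through d1, on inputs (x2, x1): {out.1} {out.2} {x1.1, x1.2} {x2.1} {x2.2} (out.j = stage outer ports)
through d2, on inputs (x2, x1, x4, x3): {out.1, x4.2} {out.2} {x1.1, x1.2} {x2.1} {x2.2} {x3.1, x4.1} {x3.2} (out.j = stage outer ports)


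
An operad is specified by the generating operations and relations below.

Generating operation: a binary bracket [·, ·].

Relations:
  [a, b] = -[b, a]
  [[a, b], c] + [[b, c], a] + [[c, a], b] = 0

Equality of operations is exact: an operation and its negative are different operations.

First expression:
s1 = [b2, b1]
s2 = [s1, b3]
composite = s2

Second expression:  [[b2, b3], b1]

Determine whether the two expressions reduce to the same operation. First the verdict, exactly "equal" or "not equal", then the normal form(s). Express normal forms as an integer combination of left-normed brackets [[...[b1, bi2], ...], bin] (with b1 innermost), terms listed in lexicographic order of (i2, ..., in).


not equal; first: -[[b1, b2], b3]; second: -[[b1, b2], b3] + [[b1, b3], b2]

Reducing the first expression gives -[[b1, b2], b3]
Reducing the second expression gives -[[b1, b2], b3] + [[b1, b3], b2]
No match — not equal.


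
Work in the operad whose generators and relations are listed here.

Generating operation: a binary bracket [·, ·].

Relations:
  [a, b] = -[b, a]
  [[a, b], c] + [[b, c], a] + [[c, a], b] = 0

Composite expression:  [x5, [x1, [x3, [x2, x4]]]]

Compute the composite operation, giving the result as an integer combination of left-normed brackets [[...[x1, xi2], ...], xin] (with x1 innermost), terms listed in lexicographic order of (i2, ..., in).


[[[[x1, x2], x4], x3], x5] - [[[[x1, x3], x2], x4], x5] + [[[[x1, x3], x4], x2], x5] - [[[[x1, x4], x2], x3], x5]

Left-normed coefficients sit on the x1-initial expansion words.
Composite bracket: [x5, [x1, [x3, [x2, x4]]]]
Expanding via [a, b] = ab - ba: 16 signed words (2^4 = 16).
Coefficients come from the x1-initial words:
  word x1x2x4x3x5 has sign +1, contributing +[[[[x1, x2], x4], x3], x5]
  word x1x3x2x4x5 has sign -1, contributing -[[[[x1, x3], x2], x4], x5]
  word x1x3x4x2x5 has sign +1, contributing +[[[[x1, x3], x4], x2], x5]
  word x1x4x2x3x5 has sign -1, contributing -[[[[x1, x4], x2], x3], x5]


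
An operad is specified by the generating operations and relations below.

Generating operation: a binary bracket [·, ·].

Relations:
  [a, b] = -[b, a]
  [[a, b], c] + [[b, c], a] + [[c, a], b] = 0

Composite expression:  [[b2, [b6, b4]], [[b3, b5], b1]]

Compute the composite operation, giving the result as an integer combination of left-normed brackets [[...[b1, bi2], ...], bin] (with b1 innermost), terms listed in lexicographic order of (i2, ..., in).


-[[[[[b1, b3], b5], b2], b4], b6] + [[[[[b1, b3], b5], b2], b6], b4] + [[[[[b1, b3], b5], b4], b6], b2] - [[[[[b1, b3], b5], b6], b4], b2] + [[[[[b1, b5], b3], b2], b4], b6] - [[[[[b1, b5], b3], b2], b6], b4] - [[[[[b1, b5], b3], b4], b6], b2] + [[[[[b1, b5], b3], b6], b4], b2]


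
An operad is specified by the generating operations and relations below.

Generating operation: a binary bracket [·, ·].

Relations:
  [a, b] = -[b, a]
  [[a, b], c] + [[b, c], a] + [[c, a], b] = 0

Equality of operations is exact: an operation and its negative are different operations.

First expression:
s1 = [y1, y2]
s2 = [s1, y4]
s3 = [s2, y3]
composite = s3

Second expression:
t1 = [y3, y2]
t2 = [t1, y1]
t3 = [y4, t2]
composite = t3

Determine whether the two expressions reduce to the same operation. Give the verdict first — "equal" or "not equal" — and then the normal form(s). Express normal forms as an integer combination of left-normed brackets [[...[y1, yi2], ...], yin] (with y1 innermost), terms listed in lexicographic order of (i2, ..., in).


not equal: they reduce to [[[y1, y2], y4], y3] and -[[[y1, y2], y3], y4] + [[[y1, y3], y2], y4]


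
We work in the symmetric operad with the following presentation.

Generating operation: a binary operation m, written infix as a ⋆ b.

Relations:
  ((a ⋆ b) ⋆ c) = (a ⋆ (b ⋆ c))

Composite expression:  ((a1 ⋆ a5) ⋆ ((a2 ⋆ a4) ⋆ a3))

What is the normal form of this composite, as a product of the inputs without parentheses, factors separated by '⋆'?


a1 ⋆ a5 ⋆ a2 ⋆ a4 ⋆ a3

Associativity of m dissolves the nesting; only the a-input order survives.
(a1 ⋆ a5) unparenthesizes to a1 ⋆ a5
(a2 ⋆ a4) unparenthesizes to a2 ⋆ a4
((a2 ⋆ a4) ⋆ a3) unparenthesizes to a2 ⋆ a4 ⋆ a3
((a1 ⋆ a5) ⋆ ((a2 ⋆ a4) ⋆ a3)) unparenthesizes to a1 ⋆ a5 ⋆ a2 ⋆ a4 ⋆ a3


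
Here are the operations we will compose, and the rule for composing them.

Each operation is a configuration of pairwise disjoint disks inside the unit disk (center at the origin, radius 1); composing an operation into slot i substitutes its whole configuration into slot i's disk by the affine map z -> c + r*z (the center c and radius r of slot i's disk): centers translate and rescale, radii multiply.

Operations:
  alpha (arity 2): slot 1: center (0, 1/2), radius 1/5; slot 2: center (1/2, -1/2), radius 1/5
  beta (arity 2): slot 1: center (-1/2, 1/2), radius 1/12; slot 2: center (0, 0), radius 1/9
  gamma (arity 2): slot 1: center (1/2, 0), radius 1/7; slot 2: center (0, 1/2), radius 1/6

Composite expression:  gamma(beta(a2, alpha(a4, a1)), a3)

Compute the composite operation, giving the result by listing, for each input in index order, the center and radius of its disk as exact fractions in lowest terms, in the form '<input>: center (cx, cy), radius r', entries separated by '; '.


a1: center (32/63, -1/126), radius 1/315; a2: center (3/7, 1/14), radius 1/84; a3: center (0, 1/2), radius 1/6; a4: center (1/2, 1/126), radius 1/315


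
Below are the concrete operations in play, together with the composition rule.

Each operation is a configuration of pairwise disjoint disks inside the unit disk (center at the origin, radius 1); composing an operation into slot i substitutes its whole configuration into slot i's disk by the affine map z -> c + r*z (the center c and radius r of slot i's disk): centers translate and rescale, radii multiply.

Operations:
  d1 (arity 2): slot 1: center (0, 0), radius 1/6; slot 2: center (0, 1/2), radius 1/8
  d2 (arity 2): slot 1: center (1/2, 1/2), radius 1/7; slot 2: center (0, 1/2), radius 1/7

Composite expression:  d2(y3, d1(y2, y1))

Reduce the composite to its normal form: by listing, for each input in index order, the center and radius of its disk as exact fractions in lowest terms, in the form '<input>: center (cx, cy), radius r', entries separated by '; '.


Follow each y-input down from d2: c' goes to c + r*c', radius to r*r'.
input y3: applying the 1 nested substitution gives center (1/2, 1/2), radius 1/7
input y2: applying the 2 nested substitutions gives center (0, 1/2), radius 1/42
input y1: applying the 2 nested substitutions gives center (0, 4/7), radius 1/56

y1: center (0, 4/7), radius 1/56; y2: center (0, 1/2), radius 1/42; y3: center (1/2, 1/2), radius 1/7


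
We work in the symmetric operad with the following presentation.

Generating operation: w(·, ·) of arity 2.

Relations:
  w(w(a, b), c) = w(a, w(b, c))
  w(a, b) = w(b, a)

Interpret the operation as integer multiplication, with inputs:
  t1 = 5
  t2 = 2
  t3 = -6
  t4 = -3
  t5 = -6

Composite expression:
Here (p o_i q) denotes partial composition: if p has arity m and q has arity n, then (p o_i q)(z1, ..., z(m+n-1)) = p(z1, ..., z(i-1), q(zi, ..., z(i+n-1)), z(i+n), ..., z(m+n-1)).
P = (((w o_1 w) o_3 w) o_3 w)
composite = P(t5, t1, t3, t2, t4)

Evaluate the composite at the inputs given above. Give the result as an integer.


-1080

w(t5, t1) = -30
w(t3, t2) = -12
w(w(t3, t2), t4) = 36
w(w(t5, t1), w(w(t3, t2), t4)) = -1080


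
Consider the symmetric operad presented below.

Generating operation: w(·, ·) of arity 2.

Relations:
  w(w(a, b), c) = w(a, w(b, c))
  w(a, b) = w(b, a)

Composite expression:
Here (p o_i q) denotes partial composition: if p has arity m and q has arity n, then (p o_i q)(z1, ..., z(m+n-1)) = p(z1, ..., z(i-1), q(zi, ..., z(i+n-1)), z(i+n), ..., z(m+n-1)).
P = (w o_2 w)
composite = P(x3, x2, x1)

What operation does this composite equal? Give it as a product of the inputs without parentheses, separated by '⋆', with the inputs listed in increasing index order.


x1 ⋆ x2 ⋆ x3

With w associative and commutative, the x-input set is all that matters.
w(x2, x1) unparenthesizes to x2 ⋆ x1
w(x3, w(x2, x1)) unparenthesizes to x3 ⋆ x2 ⋆ x1
the factors in increasing index order: x1 ⋆ x2 ⋆ x3


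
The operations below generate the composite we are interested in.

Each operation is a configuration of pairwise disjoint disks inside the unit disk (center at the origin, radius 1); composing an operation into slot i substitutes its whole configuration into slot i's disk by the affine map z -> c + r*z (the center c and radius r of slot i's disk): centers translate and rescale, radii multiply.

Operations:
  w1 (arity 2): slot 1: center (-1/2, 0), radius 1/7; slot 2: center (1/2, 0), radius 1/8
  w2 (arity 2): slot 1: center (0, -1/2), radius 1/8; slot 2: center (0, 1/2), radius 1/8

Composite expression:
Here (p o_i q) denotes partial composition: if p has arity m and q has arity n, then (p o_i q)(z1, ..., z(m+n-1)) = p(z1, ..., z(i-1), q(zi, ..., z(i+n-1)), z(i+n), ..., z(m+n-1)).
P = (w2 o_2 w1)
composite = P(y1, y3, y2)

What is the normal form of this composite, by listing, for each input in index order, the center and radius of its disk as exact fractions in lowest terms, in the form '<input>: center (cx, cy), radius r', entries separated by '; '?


y1: center (0, -1/2), radius 1/8; y2: center (1/16, 1/2), radius 1/64; y3: center (-1/16, 1/2), radius 1/56

Below w2, radii multiply path by path; the y-disk centers shift.
tracing y1 down its 1-map path: center (0, -1/2), radius 1/8
tracing y3 down its 2-map path: center (-1/16, 1/2), radius 1/56
tracing y2 down its 2-map path: center (1/16, 1/2), radius 1/64


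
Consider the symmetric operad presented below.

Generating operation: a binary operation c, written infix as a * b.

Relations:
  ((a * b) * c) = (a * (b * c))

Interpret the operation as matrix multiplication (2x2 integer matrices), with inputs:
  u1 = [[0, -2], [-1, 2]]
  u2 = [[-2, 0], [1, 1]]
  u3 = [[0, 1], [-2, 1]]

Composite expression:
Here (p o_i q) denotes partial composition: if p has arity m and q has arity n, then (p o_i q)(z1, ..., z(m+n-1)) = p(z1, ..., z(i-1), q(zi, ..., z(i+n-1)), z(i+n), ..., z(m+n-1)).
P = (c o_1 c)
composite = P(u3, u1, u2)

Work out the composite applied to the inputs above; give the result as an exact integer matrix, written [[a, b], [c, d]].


(u3 * u1) = [[-1, 2], [-1, 6]]
((u3 * u1) * u2) = [[4, 2], [8, 6]]

[[4, 2], [8, 6]]


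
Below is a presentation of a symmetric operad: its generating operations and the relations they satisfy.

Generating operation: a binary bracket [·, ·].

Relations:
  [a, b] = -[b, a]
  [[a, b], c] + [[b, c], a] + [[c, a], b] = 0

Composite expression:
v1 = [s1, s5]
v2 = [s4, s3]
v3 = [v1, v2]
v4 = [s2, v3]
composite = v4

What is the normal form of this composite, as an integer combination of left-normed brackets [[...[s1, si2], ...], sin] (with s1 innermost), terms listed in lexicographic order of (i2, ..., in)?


[[[[s1, s5], s3], s4], s2] - [[[[s1, s5], s4], s3], s2]

Skip Jacobi rewriting: expand, keep s1-initial words, read off terms.
Composite bracket: [s2, [[s1, s5], [s4, s3]]]
Applying ab - ba throughout gives 16 signed words (2^4 = 16).
Words beginning with s1 determine it all:
  from s1s5s3s4s2, sign +1: term +[[[[s1, s5], s3], s4], s2]
  from s1s5s4s3s2, sign -1: term -[[[[s1, s5], s4], s3], s2]


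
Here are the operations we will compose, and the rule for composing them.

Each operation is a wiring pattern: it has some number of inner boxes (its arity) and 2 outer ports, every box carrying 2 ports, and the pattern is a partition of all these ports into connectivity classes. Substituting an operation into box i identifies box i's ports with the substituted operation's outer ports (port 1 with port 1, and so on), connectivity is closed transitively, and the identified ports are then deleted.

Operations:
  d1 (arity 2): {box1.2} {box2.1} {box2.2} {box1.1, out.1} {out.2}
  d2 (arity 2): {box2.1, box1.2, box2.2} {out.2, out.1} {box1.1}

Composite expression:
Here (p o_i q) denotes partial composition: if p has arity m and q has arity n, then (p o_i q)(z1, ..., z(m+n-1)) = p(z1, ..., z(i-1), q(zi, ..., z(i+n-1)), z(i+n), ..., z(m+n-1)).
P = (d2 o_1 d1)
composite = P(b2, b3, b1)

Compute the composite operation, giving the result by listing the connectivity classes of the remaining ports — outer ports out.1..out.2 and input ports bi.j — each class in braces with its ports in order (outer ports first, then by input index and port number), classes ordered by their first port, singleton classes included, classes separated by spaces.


{out.1, out.2} {b1.1, b1.2} {b2.1} {b2.2} {b3.1} {b3.2}

Reachability decides: close wires over d2-identified ports.
through d1, on inputs (b2, b3): {out.1, b2.1} {out.2} {b2.2} {b3.1} {b3.2} (out.j = stage outer ports)
through d2, on inputs (b2, b3, b1): {out.1, out.2} {b1.1, b1.2} {b2.1} {b2.2} {b3.1} {b3.2} (out.j = stage outer ports)


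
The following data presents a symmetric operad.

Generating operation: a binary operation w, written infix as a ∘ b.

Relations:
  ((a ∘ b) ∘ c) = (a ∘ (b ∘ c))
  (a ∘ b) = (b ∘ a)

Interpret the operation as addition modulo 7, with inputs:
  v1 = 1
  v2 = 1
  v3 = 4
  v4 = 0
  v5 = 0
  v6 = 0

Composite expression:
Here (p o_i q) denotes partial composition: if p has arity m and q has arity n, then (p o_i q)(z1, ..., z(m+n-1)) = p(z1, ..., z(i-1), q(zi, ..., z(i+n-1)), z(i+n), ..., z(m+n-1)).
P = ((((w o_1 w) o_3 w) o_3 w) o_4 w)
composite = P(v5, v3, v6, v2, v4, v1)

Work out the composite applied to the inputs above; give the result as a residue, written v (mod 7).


6 (mod 7)

(v5 ∘ v3) = 4
(v2 ∘ v4) = 1
(v6 ∘ (v2 ∘ v4)) = 1
((v6 ∘ (v2 ∘ v4)) ∘ v1) = 2
((v5 ∘ v3) ∘ ((v6 ∘ (v2 ∘ v4)) ∘ v1)) = 6


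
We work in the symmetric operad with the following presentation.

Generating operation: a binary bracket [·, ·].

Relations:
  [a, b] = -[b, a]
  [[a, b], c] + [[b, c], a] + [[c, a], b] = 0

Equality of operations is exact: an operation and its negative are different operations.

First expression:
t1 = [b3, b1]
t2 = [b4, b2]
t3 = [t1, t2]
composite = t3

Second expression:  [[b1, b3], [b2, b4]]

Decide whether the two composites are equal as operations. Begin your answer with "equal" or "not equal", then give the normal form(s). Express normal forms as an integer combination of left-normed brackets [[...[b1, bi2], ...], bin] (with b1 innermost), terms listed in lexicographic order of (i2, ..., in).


The first expression, normalized: [[[b1, b3], b2], b4] - [[[b1, b3], b4], b2]
The second expression, normalized: [[[b1, b3], b2], b4] - [[[b1, b3], b4], b2]
The forms coincide; equal.

equal — both sides give [[[b1, b3], b2], b4] - [[[b1, b3], b4], b2]


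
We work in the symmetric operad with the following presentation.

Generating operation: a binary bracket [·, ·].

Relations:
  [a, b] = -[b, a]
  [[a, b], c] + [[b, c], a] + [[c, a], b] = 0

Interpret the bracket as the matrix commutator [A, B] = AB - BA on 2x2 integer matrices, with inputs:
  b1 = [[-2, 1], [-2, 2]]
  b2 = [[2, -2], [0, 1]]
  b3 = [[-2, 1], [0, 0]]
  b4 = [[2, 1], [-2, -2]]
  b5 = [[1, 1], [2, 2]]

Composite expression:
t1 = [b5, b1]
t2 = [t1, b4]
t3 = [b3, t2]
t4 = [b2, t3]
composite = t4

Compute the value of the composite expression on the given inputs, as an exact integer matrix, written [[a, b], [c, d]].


[b5, b1] = [[-4, 3], [-10, 4]]
[[b5, b1], b4] = [[4, -20], [-56, -4]]
[b3, [[b5, b1], b4]] = [[-56, 32], [-112, 56]]
[b2, [b3, [[b5, b1], b4]]] = [[224, -192], [112, -224]]

[[224, -192], [112, -224]]


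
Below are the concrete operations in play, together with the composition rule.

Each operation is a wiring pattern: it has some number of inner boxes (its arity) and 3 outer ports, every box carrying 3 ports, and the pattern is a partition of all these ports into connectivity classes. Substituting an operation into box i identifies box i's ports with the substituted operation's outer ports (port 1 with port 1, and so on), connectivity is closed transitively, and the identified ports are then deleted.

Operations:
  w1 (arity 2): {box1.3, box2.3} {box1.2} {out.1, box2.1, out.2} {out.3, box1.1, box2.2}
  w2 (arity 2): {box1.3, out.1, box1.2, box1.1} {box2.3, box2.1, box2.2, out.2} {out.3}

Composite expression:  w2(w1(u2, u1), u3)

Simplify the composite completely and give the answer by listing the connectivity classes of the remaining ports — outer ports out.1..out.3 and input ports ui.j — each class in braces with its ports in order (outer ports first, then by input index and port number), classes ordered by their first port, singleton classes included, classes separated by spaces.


Treat the ports identified at w2 as solder joints: merge, then drop.
composing w1 on (u2, u1), with out.j its own outer ports: {out.1, out.2, u1.1} {out.3, u1.2, u2.1} {u1.3, u2.3} {u2.2}
composing w2 on (u2, u1, u3), with out.j its own outer ports: {out.1, u1.1, u1.2, u2.1} {out.2, u3.1, u3.2, u3.3} {out.3} {u1.3, u2.3} {u2.2}

{out.1, u1.1, u1.2, u2.1} {out.2, u3.1, u3.2, u3.3} {out.3} {u1.3, u2.3} {u2.2}


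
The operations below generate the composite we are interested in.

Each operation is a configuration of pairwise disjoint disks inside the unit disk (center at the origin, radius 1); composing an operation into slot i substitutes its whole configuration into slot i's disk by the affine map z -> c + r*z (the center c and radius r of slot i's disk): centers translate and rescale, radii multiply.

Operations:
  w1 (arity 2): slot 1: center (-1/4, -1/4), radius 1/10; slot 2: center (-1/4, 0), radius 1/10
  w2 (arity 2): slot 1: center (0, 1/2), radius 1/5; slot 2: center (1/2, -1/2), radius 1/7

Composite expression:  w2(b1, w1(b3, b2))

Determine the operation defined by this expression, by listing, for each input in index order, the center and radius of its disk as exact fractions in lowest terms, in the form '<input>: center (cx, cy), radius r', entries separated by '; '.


b1: center (0, 1/2), radius 1/5; b2: center (13/28, -1/2), radius 1/70; b3: center (13/28, -15/28), radius 1/70

Each b-disk chains the slot maps above it in w2; radii multiply.
for b1, the 1-step affine chain lands on center (0, 1/2), radius 1/5
for b3, the 2-step affine chain lands on center (13/28, -15/28), radius 1/70
for b2, the 2-step affine chain lands on center (13/28, -1/2), radius 1/70


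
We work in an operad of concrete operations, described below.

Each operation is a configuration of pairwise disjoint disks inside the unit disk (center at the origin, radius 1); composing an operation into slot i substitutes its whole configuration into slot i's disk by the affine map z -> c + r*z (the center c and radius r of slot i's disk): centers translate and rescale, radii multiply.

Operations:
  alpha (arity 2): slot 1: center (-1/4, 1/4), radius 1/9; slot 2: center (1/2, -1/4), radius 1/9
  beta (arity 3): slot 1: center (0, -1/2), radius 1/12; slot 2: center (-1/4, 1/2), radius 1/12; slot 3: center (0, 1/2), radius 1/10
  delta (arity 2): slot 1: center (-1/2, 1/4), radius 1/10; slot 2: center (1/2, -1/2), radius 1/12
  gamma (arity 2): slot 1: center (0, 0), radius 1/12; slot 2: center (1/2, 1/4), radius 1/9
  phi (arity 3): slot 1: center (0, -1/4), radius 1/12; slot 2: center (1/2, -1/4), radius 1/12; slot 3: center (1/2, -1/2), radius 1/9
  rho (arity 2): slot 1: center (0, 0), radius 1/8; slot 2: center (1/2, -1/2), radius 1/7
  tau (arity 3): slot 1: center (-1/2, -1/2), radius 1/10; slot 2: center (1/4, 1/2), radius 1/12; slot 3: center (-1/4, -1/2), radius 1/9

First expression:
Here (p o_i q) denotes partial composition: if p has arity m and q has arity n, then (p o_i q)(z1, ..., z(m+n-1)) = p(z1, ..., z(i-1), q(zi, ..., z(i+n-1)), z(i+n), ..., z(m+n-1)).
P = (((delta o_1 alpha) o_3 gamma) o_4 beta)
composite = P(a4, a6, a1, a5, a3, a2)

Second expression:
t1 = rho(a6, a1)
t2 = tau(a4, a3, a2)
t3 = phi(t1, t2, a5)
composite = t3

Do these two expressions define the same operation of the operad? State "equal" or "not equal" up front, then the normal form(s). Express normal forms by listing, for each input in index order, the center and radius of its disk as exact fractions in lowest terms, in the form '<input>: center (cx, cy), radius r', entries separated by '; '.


not equal; first: a1: center (1/2, -1/2), radius 1/144; a2: center (13/24, -205/432), radius 1/1080; a3: center (233/432, -205/432), radius 1/1296; a4: center (-21/40, 11/40), radius 1/90; a5: center (13/24, -209/432), radius 1/1296; a6: center (-9/20, 9/40), radius 1/90; second: a1: center (1/24, -7/24), radius 1/84; a2: center (23/48, -7/24), radius 1/108; a3: center (25/48, -5/24), radius 1/144; a4: center (11/24, -7/24), radius 1/120; a5: center (1/2, -1/2), radius 1/9; a6: center (0, -1/4), radius 1/96

The first expression, normalized: a1: center (1/2, -1/2), radius 1/144; a2: center (13/24, -205/432), radius 1/1080; a3: center (233/432, -205/432), radius 1/1296; a4: center (-21/40, 11/40), radius 1/90; a5: center (13/24, -209/432), radius 1/1296; a6: center (-9/20, 9/40), radius 1/90
The second expression, normalized: a1: center (1/24, -7/24), radius 1/84; a2: center (23/48, -7/24), radius 1/108; a3: center (25/48, -5/24), radius 1/144; a4: center (11/24, -7/24), radius 1/120; a5: center (1/2, -1/2), radius 1/9; a6: center (0, -1/4), radius 1/96
The normal forms differ: not equal.


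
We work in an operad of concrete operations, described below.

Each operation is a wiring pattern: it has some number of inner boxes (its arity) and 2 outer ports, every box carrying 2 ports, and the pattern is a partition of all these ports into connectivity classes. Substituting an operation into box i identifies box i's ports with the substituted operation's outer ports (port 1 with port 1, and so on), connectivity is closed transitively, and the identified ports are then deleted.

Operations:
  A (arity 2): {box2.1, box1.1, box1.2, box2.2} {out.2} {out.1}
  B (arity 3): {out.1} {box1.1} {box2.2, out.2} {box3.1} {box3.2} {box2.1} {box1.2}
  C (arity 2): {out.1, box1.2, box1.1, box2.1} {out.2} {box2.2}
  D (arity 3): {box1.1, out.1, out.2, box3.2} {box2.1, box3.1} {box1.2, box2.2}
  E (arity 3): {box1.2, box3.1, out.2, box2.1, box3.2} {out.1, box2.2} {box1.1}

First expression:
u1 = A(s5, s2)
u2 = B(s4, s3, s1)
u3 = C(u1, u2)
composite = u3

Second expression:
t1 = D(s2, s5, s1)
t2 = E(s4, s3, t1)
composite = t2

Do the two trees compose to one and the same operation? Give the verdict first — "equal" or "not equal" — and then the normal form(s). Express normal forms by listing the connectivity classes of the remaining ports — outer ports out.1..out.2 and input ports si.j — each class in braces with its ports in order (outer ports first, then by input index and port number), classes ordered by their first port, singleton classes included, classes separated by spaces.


In normal form, the first expression is {out.1} {out.2} {s1.1} {s1.2} {s2.1, s2.2, s5.1, s5.2} {s3.1} {s3.2} {s4.1} {s4.2}
In normal form, the second expression is {out.1, s3.2} {out.2, s1.2, s2.1, s3.1, s4.2} {s1.1, s5.1} {s2.2, s5.2} {s4.1}
Different reductions; not equal.

not equal; the first gives {out.1} {out.2} {s1.1} {s1.2} {s2.1, s2.2, s5.1, s5.2} {s3.1} {s3.2} {s4.1} {s4.2} and the second {out.1, s3.2} {out.2, s1.2, s2.1, s3.1, s4.2} {s1.1, s5.1} {s2.2, s5.2} {s4.1}


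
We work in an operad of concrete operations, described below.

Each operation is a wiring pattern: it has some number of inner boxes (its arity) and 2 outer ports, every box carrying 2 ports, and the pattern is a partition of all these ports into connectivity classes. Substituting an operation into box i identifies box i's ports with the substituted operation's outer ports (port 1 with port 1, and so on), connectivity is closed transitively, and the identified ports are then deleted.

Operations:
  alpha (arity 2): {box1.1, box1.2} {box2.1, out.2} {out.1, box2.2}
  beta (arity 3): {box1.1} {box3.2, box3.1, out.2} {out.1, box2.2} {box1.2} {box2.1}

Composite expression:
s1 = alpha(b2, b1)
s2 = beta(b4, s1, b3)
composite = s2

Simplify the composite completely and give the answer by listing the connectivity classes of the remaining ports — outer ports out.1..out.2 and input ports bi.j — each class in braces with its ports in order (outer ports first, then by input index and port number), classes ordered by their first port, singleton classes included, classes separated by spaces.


{out.1, b1.1} {out.2, b3.1, b3.2} {b1.2} {b2.1, b2.2} {b4.1} {b4.2}


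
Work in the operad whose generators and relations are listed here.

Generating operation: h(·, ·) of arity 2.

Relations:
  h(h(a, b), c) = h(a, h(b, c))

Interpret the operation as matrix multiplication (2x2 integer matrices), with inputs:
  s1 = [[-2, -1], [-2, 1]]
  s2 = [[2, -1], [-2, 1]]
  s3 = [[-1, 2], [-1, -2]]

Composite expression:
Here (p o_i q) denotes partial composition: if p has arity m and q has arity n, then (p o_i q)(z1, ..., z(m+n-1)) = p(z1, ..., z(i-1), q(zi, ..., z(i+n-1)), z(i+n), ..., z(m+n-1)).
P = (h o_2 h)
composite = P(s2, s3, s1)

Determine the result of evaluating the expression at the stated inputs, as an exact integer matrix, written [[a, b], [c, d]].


[[-10, 7], [10, -7]]

h(s3, s1) = [[-2, 3], [6, -1]]
h(s2, h(s3, s1)) = [[-10, 7], [10, -7]]


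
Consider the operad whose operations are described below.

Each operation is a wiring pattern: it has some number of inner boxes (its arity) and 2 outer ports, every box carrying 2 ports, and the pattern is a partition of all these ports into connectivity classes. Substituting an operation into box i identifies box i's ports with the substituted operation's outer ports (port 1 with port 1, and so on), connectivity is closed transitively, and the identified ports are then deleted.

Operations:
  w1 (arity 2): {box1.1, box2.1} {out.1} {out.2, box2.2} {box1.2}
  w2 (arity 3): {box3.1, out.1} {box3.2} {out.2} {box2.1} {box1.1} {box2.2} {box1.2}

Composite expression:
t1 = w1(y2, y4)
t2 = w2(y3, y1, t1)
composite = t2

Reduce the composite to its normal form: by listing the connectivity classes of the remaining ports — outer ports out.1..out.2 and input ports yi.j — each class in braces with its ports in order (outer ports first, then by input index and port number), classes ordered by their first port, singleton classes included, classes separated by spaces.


{out.1} {out.2} {y1.1} {y1.2} {y2.1, y4.1} {y2.2} {y3.1} {y3.2} {y4.2}

Treat the ports identified at w2 as solder joints: merge, then drop.
after w1, the pattern on (y2, y4) reads {out.1} {out.2, y4.2} {y2.1, y4.1} {y2.2} (out.j = its outer ports)
after w2, the pattern on (y3, y1, y2, y4) reads {out.1} {out.2} {y1.1} {y1.2} {y2.1, y4.1} {y2.2} {y3.1} {y3.2} {y4.2} (out.j = its outer ports)
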